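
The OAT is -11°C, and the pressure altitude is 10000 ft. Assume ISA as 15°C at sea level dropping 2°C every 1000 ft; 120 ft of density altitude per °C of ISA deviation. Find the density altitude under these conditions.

9280 ft

ISA temperature at 10000 ft = 15 − 2 × (10000/1000) = -5°C.
ISA deviation = -11 − (-5) = -6°C.
Density altitude = 10000 + 120 × (-6) = 10000 + (-720) = 9280 ft.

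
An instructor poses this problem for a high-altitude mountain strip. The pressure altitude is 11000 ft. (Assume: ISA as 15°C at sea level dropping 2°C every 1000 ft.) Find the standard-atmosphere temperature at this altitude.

ISA temperature = 15 − 2 × (11000/1000) = 15 − 22 = -7°C.

-7°C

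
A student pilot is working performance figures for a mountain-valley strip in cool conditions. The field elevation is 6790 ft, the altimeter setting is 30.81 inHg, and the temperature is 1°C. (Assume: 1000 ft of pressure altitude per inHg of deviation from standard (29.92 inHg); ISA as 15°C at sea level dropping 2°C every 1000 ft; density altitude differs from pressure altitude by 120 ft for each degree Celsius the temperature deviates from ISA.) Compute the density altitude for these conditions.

5636 ft

Pressure altitude = 6790 + (29.92 − 30.81) × 1000 = 6790 + (-890) = 5900 ft.
ISA temperature at 5900 ft = 15 − 2 × (5900/1000) = 3.2°C.
ISA deviation = 1 − 3.2 = -2.2°C.
Density altitude = 5900 + 120 × (-2.2) = 5636 ft.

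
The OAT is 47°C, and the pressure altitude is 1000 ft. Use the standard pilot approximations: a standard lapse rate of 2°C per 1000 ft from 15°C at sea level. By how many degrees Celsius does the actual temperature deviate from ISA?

ISA temperature at 1000 ft = 15 − 2 × (1000/1000) = 13°C.
Deviation = OAT − ISA = 47 − 13 = +34°C.

ISA+34°C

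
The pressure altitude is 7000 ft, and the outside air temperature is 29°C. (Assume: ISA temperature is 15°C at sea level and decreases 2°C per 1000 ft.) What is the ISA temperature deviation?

ISA+28°C

ISA temperature at 7000 ft = 15 − 2 × (7000/1000) = 1°C.
Deviation = OAT − ISA = 29 − 1 = +28°C.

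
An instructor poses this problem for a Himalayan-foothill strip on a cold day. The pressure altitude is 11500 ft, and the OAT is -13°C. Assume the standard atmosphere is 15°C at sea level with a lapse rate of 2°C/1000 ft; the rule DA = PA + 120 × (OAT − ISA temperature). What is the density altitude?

ISA temperature at 11500 ft = 15 − 2 × (11500/1000) = -8°C.
ISA deviation = -13 − (-8) = -5°C.
Density altitude = 11500 + 120 × (-5) = 11500 + (-600) = 10900 ft.

10900 ft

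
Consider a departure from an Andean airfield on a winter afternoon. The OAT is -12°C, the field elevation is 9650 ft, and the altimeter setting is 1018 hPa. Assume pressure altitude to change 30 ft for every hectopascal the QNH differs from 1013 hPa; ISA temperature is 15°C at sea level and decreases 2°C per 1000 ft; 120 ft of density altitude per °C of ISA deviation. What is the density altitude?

8540 ft

Pressure altitude = 9650 + (1013 − 1018) × 30 = 9650 + (-150) = 9500 ft.
ISA temperature at 9500 ft = 15 − 2 × (9500/1000) = -4°C.
ISA deviation = -12 − (-4) = -8°C.
Density altitude = 9500 + 120 × (-8) = 8540 ft.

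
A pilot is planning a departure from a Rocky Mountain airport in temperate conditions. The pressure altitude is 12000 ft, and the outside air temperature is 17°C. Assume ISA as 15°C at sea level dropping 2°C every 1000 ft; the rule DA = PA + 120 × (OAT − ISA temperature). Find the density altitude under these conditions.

15120 ft

ISA temperature at 12000 ft = 15 − 2 × (12000/1000) = -9°C.
ISA deviation = 17 − (-9) = +26°C.
Density altitude = 12000 + 120 × (26) = 12000 + (+3120) = 15120 ft.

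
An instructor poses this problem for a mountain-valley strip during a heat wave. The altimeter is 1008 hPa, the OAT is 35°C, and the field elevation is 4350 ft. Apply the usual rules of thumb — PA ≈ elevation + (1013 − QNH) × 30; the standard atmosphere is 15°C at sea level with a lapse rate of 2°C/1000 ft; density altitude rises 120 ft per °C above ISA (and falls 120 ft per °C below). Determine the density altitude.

7980 ft

Pressure altitude = 4350 + (1013 − 1008) × 30 = 4350 + (+150) = 4500 ft.
ISA temperature at 4500 ft = 15 − 2 × (4500/1000) = 6°C.
ISA deviation = 35 − 6 = +29°C.
Density altitude = 4500 + 120 × (29) = 7980 ft.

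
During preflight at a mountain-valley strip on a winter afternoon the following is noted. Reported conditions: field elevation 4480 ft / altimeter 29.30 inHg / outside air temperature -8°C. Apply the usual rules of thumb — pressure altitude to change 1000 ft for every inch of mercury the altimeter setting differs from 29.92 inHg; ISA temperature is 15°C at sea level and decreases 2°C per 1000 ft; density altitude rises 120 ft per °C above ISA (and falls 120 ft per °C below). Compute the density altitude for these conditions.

Pressure altitude = 4480 + (29.92 − 29.30) × 1000 = 4480 + (+620) = 5100 ft.
ISA temperature at 5100 ft = 15 − 2 × (5100/1000) = 4.8°C.
ISA deviation = -8 − 4.8 = -12.8°C.
Density altitude = 5100 + 120 × (-12.8) = 3564 ft.

3564 ft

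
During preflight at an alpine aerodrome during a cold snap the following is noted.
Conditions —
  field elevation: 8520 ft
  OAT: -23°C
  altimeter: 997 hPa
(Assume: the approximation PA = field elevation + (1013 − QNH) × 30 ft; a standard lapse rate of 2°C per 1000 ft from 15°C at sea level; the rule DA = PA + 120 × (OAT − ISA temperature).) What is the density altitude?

6600 ft

Pressure altitude = 8520 + (1013 − 997) × 30 = 8520 + (+480) = 9000 ft.
ISA temperature at 9000 ft = 15 − 2 × (9000/1000) = -3°C.
ISA deviation = -23 − (-3) = -20°C.
Density altitude = 9000 + 120 × (-20) = 6600 ft.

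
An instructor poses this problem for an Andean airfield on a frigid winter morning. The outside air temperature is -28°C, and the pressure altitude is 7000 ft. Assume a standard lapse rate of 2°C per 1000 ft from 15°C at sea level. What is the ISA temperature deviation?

ISA-29°C

ISA temperature at 7000 ft = 15 − 2 × (7000/1000) = 1°C.
Deviation = OAT − ISA = -28 − 1 = -29°C.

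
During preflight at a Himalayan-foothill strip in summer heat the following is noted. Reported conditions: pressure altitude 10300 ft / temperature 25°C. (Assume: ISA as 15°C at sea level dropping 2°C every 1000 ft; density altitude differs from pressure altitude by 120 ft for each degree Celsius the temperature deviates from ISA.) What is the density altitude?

ISA temperature at 10300 ft = 15 − 2 × (10300/1000) = -5.6°C.
ISA deviation = 25 − (-5.6) = +30.6°C.
Density altitude = 10300 + 120 × (30.6) = 10300 + (+3672) = 13972 ft.

13972 ft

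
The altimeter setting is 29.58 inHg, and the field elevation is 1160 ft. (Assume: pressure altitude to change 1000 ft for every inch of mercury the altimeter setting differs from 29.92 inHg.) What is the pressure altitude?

1500 ft

Pressure correction = (29.92 − 29.58) × 1000 = +340 ft.
Pressure altitude = 1160 + (+340) = 1500 ft.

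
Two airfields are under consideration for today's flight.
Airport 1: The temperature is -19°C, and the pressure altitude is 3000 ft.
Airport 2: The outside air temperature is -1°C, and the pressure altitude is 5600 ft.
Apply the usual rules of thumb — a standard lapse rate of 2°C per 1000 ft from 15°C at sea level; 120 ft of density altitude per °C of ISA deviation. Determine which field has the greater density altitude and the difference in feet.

Airport 1: ISA temp = 9°C, deviation -28°C, DA = 3000 + 120 × (-28) = -360 ft.
Airport 2: ISA temp = 3.8°C, deviation -4.8°C, DA = 5600 + 120 × (-4.8) = 5024 ft.
Airport 2 is higher by 5024 − (-360) = 5384 ft.

Airport 2 by 5384 ft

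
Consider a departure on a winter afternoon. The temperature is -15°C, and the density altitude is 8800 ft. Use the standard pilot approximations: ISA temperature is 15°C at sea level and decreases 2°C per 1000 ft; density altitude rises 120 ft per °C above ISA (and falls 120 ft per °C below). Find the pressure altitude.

10000 ft

DA = PA + 120 × (OAT − (15 − 2·PA/1000)) = PA + 120·OAT − 1800 + 0.24·PA = 1.24·PA + 120·OAT − 1800.
So 1.24·PA = 8800 − 120 × (-15) + 1800 = 12400.
PA = 12400 / 1.24 = 10000 ft.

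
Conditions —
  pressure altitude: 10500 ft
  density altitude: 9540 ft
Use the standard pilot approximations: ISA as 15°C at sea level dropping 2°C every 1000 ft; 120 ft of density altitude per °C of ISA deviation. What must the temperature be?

-14°C

Density altitude − pressure altitude = 9540 − 10500 = -960 ft.
At 120 ft/°C that is an ISA deviation of -960/120 = -8°C.
ISA temperature at 10500 ft = 15 − 2 × (10500/1000) = -6°C.
OAT = ISA + deviation = -6 + (-8) = -14°C.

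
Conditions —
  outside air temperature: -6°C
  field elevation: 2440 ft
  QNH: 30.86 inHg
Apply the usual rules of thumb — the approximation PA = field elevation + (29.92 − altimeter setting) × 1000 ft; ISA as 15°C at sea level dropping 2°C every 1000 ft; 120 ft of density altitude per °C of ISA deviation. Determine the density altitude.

Pressure altitude = 2440 + (29.92 − 30.86) × 1000 = 2440 + (-940) = 1500 ft.
ISA temperature at 1500 ft = 15 − 2 × (1500/1000) = 12°C.
ISA deviation = -6 − 12 = -18°C.
Density altitude = 1500 + 120 × (-18) = -660 ft.

-660 ft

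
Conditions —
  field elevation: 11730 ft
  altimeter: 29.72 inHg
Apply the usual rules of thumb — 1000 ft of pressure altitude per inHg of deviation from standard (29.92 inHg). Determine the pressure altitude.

Pressure correction = (29.92 − 29.72) × 1000 = +200 ft.
Pressure altitude = 11730 + (+200) = 11930 ft.

11930 ft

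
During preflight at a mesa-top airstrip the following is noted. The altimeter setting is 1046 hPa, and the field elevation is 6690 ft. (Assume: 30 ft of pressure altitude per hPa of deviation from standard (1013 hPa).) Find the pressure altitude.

5700 ft

Pressure correction = (1013 − 1046) × 30 = -990 ft.
Pressure altitude = 6690 + (-990) = 5700 ft.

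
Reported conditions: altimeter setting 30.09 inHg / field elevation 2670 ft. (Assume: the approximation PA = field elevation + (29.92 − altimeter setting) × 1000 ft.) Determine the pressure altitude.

2500 ft

Pressure correction = (29.92 − 30.09) × 1000 = -170 ft.
Pressure altitude = 2670 + (-170) = 2500 ft.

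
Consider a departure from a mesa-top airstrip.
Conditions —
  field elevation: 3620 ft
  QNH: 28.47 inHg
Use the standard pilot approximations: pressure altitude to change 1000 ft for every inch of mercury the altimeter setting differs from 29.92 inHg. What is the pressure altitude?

Pressure correction = (29.92 − 28.47) × 1000 = +1450 ft.
Pressure altitude = 3620 + (+1450) = 5070 ft.

5070 ft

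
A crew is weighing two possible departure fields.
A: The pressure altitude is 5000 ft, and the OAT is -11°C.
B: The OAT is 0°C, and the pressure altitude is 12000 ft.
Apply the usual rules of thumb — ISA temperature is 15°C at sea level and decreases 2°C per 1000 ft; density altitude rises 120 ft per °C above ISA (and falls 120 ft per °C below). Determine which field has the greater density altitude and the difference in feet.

B by 10000 ft

A: ISA temp = 5°C, deviation -16°C, DA = 5000 + 120 × (-16) = 3080 ft.
B: ISA temp = -9°C, deviation +9°C, DA = 12000 + 120 × 9 = 13080 ft.
B is higher by 13080 − 3080 = 10000 ft.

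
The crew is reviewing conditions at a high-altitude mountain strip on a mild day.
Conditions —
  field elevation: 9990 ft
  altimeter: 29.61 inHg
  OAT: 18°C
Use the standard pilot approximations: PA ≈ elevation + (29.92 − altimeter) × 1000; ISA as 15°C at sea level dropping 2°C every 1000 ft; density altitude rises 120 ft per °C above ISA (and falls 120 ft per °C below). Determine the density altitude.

Pressure altitude = 9990 + (29.92 − 29.61) × 1000 = 9990 + (+310) = 10300 ft.
ISA temperature at 10300 ft = 15 − 2 × (10300/1000) = -5.6°C.
ISA deviation = 18 − (-5.6) = +23.6°C.
Density altitude = 10300 + 120 × (23.6) = 13132 ft.

13132 ft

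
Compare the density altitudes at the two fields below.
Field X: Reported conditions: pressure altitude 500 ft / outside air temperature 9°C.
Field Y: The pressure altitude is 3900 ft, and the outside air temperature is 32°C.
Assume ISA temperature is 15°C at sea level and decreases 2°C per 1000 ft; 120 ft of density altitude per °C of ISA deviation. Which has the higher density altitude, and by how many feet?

Field X: ISA temp = 14°C, deviation -5°C, DA = 500 + 120 × (-5) = -100 ft.
Field Y: ISA temp = 7.2°C, deviation +24.8°C, DA = 3900 + 120 × 24.8 = 6876 ft.
Field Y is higher by 6876 − (-100) = 6976 ft.

Field Y by 6976 ft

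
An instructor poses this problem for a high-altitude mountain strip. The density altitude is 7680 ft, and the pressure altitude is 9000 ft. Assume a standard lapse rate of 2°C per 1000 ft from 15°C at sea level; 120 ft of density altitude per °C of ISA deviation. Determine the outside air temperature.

Density altitude − pressure altitude = 7680 − 9000 = -1320 ft.
At 120 ft/°C that is an ISA deviation of -1320/120 = -11°C.
ISA temperature at 9000 ft = 15 − 2 × (9000/1000) = -3°C.
OAT = ISA + deviation = -3 + (-11) = -14°C.

-14°C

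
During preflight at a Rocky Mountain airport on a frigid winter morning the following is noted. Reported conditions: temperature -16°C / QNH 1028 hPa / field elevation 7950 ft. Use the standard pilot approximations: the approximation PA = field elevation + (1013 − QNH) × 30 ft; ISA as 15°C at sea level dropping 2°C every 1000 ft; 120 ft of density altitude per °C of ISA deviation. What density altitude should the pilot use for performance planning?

5580 ft

Pressure altitude = 7950 + (1013 − 1028) × 30 = 7950 + (-450) = 7500 ft.
ISA temperature at 7500 ft = 15 − 2 × (7500/1000) = 0°C.
ISA deviation = -16 − 0 = -16°C.
Density altitude = 7500 + 120 × (-16) = 5580 ft.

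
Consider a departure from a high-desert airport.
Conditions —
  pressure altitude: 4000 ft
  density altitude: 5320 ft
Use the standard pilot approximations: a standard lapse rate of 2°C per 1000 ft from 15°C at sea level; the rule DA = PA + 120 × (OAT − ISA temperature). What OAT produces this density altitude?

Density altitude − pressure altitude = 5320 − 4000 = +1320 ft.
At 120 ft/°C that is an ISA deviation of 1320/120 = +11°C.
ISA temperature at 4000 ft = 15 − 2 × (4000/1000) = 7°C.
OAT = ISA + deviation = 7 + (+11) = 18°C.

18°C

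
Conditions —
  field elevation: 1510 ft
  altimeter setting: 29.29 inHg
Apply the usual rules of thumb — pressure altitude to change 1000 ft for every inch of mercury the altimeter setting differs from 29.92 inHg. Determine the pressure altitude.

2140 ft

Pressure correction = (29.92 − 29.29) × 1000 = +630 ft.
Pressure altitude = 1510 + (+630) = 2140 ft.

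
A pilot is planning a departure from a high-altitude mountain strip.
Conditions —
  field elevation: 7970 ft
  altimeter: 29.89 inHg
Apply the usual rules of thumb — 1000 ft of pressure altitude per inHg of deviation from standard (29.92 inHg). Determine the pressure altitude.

Pressure correction = (29.92 − 29.89) × 1000 = +30 ft.
Pressure altitude = 7970 + (+30) = 8000 ft.

8000 ft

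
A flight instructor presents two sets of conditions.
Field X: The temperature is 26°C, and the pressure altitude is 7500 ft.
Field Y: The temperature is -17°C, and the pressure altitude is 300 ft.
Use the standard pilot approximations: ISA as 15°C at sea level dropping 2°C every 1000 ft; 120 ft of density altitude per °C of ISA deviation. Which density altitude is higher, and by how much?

Field X by 14088 ft

Field X: ISA temp = 0°C, deviation +26°C, DA = 7500 + 120 × 26 = 10620 ft.
Field Y: ISA temp = 14.4°C, deviation -31.4°C, DA = 300 + 120 × (-31.4) = -3468 ft.
Field X is higher by 10620 − (-3468) = 14088 ft.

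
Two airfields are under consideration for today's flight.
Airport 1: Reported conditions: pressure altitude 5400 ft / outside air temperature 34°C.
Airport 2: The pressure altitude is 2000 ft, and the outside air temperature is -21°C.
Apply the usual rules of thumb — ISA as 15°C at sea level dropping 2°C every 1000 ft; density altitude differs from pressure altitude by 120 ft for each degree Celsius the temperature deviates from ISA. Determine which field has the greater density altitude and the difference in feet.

Airport 1 by 10816 ft

Airport 1: ISA temp = 4.2°C, deviation +29.8°C, DA = 5400 + 120 × 29.8 = 8976 ft.
Airport 2: ISA temp = 11°C, deviation -32°C, DA = 2000 + 120 × (-32) = -1840 ft.
Airport 1 is higher by 8976 − (-1840) = 10816 ft.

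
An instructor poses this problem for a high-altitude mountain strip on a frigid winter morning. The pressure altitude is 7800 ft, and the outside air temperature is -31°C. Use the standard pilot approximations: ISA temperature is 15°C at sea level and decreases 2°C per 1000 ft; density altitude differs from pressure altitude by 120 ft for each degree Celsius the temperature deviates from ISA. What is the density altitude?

ISA temperature at 7800 ft = 15 − 2 × (7800/1000) = -0.6°C.
ISA deviation = -31 − (-0.6) = -30.4°C.
Density altitude = 7800 + 120 × (-30.4) = 7800 + (-3648) = 4152 ft.

4152 ft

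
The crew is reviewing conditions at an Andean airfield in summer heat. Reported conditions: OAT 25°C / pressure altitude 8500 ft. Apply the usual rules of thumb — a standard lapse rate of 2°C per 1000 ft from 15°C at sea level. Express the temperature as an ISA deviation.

ISA+27°C

ISA temperature at 8500 ft = 15 − 2 × (8500/1000) = -2°C.
Deviation = OAT − ISA = 25 − (-2) = +27°C.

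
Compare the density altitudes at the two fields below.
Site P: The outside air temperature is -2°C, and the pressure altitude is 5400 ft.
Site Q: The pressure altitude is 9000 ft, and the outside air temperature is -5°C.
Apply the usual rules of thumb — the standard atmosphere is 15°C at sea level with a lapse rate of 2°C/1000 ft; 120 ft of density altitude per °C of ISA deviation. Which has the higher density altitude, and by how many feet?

Site P: ISA temp = 4.2°C, deviation -6.2°C, DA = 5400 + 120 × (-6.2) = 4656 ft.
Site Q: ISA temp = -3°C, deviation -2°C, DA = 9000 + 120 × (-2) = 8760 ft.
Site Q is higher by 8760 − 4656 = 4104 ft.

Site Q by 4104 ft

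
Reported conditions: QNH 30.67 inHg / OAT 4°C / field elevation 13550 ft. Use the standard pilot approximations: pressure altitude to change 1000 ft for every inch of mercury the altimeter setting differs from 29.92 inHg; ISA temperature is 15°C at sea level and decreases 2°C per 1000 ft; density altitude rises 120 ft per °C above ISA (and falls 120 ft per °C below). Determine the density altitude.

Pressure altitude = 13550 + (29.92 − 30.67) × 1000 = 13550 + (-750) = 12800 ft.
ISA temperature at 12800 ft = 15 − 2 × (12800/1000) = -10.6°C.
ISA deviation = 4 − (-10.6) = +14.6°C.
Density altitude = 12800 + 120 × (14.6) = 14552 ft.

14552 ft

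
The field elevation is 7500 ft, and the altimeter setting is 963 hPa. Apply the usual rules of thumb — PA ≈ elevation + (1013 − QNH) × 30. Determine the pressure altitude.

9000 ft

Pressure correction = (1013 − 963) × 30 = +1500 ft.
Pressure altitude = 7500 + (+1500) = 9000 ft.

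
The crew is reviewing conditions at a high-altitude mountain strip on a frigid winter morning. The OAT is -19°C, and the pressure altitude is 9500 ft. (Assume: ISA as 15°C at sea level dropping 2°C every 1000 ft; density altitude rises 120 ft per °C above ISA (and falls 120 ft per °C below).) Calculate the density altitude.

ISA temperature at 9500 ft = 15 − 2 × (9500/1000) = -4°C.
ISA deviation = -19 − (-4) = -15°C.
Density altitude = 9500 + 120 × (-15) = 9500 + (-1800) = 7700 ft.

7700 ft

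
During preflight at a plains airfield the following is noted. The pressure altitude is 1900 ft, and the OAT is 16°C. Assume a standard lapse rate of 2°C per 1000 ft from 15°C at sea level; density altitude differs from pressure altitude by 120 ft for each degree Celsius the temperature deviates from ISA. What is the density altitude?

ISA temperature at 1900 ft = 15 − 2 × (1900/1000) = 11.2°C.
ISA deviation = 16 − 11.2 = +4.8°C.
Density altitude = 1900 + 120 × (4.8) = 1900 + (+576) = 2476 ft.

2476 ft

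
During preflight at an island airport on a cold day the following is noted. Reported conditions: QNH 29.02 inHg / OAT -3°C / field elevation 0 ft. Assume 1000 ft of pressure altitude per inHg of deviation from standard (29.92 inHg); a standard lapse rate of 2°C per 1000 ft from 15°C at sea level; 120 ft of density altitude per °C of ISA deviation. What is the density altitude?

-1044 ft

Pressure altitude = 0 + (29.92 − 29.02) × 1000 = 0 + (+900) = 900 ft.
ISA temperature at 900 ft = 15 − 2 × (900/1000) = 13.2°C.
ISA deviation = -3 − 13.2 = -16.2°C.
Density altitude = 900 + 120 × (-16.2) = -1044 ft.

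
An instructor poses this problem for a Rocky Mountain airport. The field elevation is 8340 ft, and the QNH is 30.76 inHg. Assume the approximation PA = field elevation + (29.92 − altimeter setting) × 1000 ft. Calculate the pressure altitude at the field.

7500 ft

Pressure correction = (29.92 − 30.76) × 1000 = -840 ft.
Pressure altitude = 8340 + (-840) = 7500 ft.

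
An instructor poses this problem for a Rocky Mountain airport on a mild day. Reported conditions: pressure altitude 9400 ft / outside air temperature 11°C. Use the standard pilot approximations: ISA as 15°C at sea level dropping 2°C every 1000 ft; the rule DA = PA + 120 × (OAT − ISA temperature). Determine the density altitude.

11176 ft

ISA temperature at 9400 ft = 15 − 2 × (9400/1000) = -3.8°C.
ISA deviation = 11 − (-3.8) = +14.8°C.
Density altitude = 9400 + 120 × (14.8) = 9400 + (+1776) = 11176 ft.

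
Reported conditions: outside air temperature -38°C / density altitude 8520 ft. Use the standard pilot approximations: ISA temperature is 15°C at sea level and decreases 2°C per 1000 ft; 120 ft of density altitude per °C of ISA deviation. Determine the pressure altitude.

12000 ft

DA = PA + 120 × (OAT − (15 − 2·PA/1000)) = PA + 120·OAT − 1800 + 0.24·PA = 1.24·PA + 120·OAT − 1800.
So 1.24·PA = 8520 − 120 × (-38) + 1800 = 14880.
PA = 14880 / 1.24 = 12000 ft.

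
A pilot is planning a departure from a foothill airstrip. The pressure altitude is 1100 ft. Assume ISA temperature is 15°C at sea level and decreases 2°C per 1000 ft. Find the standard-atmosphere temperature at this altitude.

ISA temperature = 15 − 2 × (1100/1000) = 15 − 2.2 = 12.8°C.

12.8°C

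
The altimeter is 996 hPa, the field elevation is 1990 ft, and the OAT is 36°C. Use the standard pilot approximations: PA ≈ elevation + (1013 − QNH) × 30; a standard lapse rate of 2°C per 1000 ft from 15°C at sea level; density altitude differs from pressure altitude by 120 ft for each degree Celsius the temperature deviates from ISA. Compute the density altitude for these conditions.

Pressure altitude = 1990 + (1013 − 996) × 30 = 1990 + (+510) = 2500 ft.
ISA temperature at 2500 ft = 15 − 2 × (2500/1000) = 10°C.
ISA deviation = 36 − 10 = +26°C.
Density altitude = 2500 + 120 × (26) = 5620 ft.

5620 ft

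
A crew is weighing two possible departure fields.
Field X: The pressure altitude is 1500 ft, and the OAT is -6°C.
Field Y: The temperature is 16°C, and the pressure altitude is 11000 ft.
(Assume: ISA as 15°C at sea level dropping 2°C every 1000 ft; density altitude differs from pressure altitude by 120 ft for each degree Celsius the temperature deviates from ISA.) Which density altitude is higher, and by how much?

Field Y by 14420 ft

Field X: ISA temp = 12°C, deviation -18°C, DA = 1500 + 120 × (-18) = -660 ft.
Field Y: ISA temp = -7°C, deviation +23°C, DA = 11000 + 120 × 23 = 13760 ft.
Field Y is higher by 13760 − (-660) = 14420 ft.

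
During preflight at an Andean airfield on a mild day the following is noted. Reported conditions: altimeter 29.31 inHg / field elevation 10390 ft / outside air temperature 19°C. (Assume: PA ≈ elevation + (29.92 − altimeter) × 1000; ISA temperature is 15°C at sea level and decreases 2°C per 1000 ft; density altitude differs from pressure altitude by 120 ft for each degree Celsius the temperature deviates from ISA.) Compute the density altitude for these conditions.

Pressure altitude = 10390 + (29.92 − 29.31) × 1000 = 10390 + (+610) = 11000 ft.
ISA temperature at 11000 ft = 15 − 2 × (11000/1000) = -7°C.
ISA deviation = 19 − (-7) = +26°C.
Density altitude = 11000 + 120 × (26) = 14120 ft.

14120 ft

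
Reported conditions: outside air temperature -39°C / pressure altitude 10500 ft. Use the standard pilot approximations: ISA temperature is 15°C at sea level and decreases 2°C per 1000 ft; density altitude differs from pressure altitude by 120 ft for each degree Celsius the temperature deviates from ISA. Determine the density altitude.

ISA temperature at 10500 ft = 15 − 2 × (10500/1000) = -6°C.
ISA deviation = -39 − (-6) = -33°C.
Density altitude = 10500 + 120 × (-33) = 10500 + (-3960) = 6540 ft.

6540 ft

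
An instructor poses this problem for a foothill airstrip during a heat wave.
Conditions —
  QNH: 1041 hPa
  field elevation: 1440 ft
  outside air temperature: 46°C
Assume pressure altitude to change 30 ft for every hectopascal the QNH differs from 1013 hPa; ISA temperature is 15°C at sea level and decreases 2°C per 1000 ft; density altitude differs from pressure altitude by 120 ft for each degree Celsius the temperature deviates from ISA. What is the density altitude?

4464 ft

Pressure altitude = 1440 + (1013 − 1041) × 30 = 1440 + (-840) = 600 ft.
ISA temperature at 600 ft = 15 − 2 × (600/1000) = 13.8°C.
ISA deviation = 46 − 13.8 = +32.2°C.
Density altitude = 600 + 120 × (32.2) = 4464 ft.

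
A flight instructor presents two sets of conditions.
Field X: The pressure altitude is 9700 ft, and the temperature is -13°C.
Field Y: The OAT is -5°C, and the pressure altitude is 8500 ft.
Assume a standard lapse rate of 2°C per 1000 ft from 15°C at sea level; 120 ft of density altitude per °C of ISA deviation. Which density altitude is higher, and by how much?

Field X: ISA temp = -4.4°C, deviation -8.6°C, DA = 9700 + 120 × (-8.6) = 8668 ft.
Field Y: ISA temp = -2°C, deviation -3°C, DA = 8500 + 120 × (-3) = 8140 ft.
Field X is higher by 8668 − 8140 = 528 ft.

Field X by 528 ft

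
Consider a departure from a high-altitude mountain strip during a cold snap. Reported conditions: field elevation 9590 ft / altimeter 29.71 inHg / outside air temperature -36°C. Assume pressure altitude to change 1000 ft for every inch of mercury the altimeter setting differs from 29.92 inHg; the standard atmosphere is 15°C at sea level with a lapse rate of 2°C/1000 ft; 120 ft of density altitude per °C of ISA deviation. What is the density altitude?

6032 ft

Pressure altitude = 9590 + (29.92 − 29.71) × 1000 = 9590 + (+210) = 9800 ft.
ISA temperature at 9800 ft = 15 − 2 × (9800/1000) = -4.6°C.
ISA deviation = -36 − (-4.6) = -31.4°C.
Density altitude = 9800 + 120 × (-31.4) = 6032 ft.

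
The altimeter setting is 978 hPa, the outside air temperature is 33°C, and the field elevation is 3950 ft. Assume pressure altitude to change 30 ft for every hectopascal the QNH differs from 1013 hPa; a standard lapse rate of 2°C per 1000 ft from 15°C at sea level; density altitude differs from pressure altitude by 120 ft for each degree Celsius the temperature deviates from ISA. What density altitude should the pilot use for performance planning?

Pressure altitude = 3950 + (1013 − 978) × 30 = 3950 + (+1050) = 5000 ft.
ISA temperature at 5000 ft = 15 − 2 × (5000/1000) = 5°C.
ISA deviation = 33 − 5 = +28°C.
Density altitude = 5000 + 120 × (28) = 8360 ft.

8360 ft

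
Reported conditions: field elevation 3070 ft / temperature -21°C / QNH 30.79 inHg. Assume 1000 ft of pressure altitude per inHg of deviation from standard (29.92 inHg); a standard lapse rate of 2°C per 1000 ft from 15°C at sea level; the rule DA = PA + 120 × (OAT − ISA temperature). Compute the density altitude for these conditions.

Pressure altitude = 3070 + (29.92 − 30.79) × 1000 = 3070 + (-870) = 2200 ft.
ISA temperature at 2200 ft = 15 − 2 × (2200/1000) = 10.6°C.
ISA deviation = -21 − 10.6 = -31.6°C.
Density altitude = 2200 + 120 × (-31.6) = -1592 ft.

-1592 ft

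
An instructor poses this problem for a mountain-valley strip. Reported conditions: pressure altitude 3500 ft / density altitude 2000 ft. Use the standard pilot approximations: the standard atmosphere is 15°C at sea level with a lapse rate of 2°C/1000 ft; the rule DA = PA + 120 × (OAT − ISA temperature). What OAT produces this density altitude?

-4.5°C

Density altitude − pressure altitude = 2000 − 3500 = -1500 ft.
At 120 ft/°C that is an ISA deviation of -1500/120 = -12.5°C.
ISA temperature at 3500 ft = 15 − 2 × (3500/1000) = 8°C.
OAT = ISA + deviation = 8 + (-12.5) = -4.5°C.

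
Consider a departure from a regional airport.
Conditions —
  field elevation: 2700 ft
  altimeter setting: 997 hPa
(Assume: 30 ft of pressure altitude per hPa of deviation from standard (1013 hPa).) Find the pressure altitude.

Pressure correction = (1013 − 997) × 30 = +480 ft.
Pressure altitude = 2700 + (+480) = 3180 ft.

3180 ft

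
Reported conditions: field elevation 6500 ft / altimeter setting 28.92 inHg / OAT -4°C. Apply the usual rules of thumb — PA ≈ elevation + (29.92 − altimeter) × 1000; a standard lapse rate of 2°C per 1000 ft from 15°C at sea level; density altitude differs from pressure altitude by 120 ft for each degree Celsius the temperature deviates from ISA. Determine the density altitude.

7020 ft

Pressure altitude = 6500 + (29.92 − 28.92) × 1000 = 6500 + (+1000) = 7500 ft.
ISA temperature at 7500 ft = 15 − 2 × (7500/1000) = 0°C.
ISA deviation = -4 − 0 = -4°C.
Density altitude = 7500 + 120 × (-4) = 7020 ft.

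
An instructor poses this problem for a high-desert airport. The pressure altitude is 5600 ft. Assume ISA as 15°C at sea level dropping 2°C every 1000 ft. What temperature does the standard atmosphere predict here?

3.8°C

ISA temperature = 15 − 2 × (5600/1000) = 15 − 11.2 = 3.8°C.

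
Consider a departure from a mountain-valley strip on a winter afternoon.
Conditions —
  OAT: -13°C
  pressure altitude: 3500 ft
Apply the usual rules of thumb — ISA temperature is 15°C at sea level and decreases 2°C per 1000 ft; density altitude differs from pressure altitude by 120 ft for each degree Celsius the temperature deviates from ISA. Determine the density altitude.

ISA temperature at 3500 ft = 15 − 2 × (3500/1000) = 8°C.
ISA deviation = -13 − 8 = -21°C.
Density altitude = 3500 + 120 × (-21) = 3500 + (-2520) = 980 ft.

980 ft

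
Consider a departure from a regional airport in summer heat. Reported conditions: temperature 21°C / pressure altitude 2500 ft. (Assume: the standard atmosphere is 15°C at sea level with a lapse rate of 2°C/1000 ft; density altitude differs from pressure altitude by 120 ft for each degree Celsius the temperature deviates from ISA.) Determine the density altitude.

ISA temperature at 2500 ft = 15 − 2 × (2500/1000) = 10°C.
ISA deviation = 21 − 10 = +11°C.
Density altitude = 2500 + 120 × (11) = 2500 + (+1320) = 3820 ft.

3820 ft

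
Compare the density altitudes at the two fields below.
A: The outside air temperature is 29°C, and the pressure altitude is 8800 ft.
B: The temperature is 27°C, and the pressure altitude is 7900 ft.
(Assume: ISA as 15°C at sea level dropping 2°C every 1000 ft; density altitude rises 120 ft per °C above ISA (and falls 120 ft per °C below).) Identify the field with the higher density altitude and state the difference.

A: ISA temp = -2.6°C, deviation +31.6°C, DA = 8800 + 120 × 31.6 = 12592 ft.
B: ISA temp = -0.8°C, deviation +27.8°C, DA = 7900 + 120 × 27.8 = 11236 ft.
A is higher by 12592 − 11236 = 1356 ft.

A by 1356 ft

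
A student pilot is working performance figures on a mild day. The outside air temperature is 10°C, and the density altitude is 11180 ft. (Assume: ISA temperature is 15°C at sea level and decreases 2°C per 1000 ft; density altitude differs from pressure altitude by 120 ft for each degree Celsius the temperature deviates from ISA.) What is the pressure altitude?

9500 ft

DA = PA + 120 × (OAT − (15 − 2·PA/1000)) = PA + 120·OAT − 1800 + 0.24·PA = 1.24·PA + 120·OAT − 1800.
So 1.24·PA = 11180 − 120 × 10 + 1800 = 11780.
PA = 11780 / 1.24 = 9500 ft.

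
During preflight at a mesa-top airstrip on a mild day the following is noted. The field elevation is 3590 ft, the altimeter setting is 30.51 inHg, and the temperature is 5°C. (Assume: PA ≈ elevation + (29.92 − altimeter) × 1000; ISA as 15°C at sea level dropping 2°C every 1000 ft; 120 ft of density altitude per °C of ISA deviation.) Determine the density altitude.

2520 ft

Pressure altitude = 3590 + (29.92 − 30.51) × 1000 = 3590 + (-590) = 3000 ft.
ISA temperature at 3000 ft = 15 − 2 × (3000/1000) = 9°C.
ISA deviation = 5 − 9 = -4°C.
Density altitude = 3000 + 120 × (-4) = 2520 ft.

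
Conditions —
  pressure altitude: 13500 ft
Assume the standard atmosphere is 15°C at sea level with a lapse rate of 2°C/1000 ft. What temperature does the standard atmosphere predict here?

ISA temperature = 15 − 2 × (13500/1000) = 15 − 27 = -12°C.

-12°C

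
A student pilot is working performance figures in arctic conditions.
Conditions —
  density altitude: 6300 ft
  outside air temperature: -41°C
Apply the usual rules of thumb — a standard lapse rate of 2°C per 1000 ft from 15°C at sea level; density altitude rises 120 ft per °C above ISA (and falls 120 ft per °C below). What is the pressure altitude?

10500 ft

DA = PA + 120 × (OAT − (15 − 2·PA/1000)) = PA + 120·OAT − 1800 + 0.24·PA = 1.24·PA + 120·OAT − 1800.
So 1.24·PA = 6300 − 120 × (-41) + 1800 = 13020.
PA = 13020 / 1.24 = 10500 ft.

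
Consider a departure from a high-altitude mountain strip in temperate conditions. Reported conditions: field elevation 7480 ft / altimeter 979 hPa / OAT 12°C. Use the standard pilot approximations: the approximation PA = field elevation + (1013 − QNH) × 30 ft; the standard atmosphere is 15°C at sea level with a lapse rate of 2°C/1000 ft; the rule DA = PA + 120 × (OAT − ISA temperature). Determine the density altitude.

10180 ft

Pressure altitude = 7480 + (1013 − 979) × 30 = 7480 + (+1020) = 8500 ft.
ISA temperature at 8500 ft = 15 − 2 × (8500/1000) = -2°C.
ISA deviation = 12 − (-2) = +14°C.
Density altitude = 8500 + 120 × (14) = 10180 ft.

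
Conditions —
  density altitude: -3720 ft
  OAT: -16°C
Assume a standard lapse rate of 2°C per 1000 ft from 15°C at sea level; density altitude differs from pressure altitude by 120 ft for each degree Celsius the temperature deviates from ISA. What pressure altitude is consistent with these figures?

0 ft

DA = PA + 120 × (OAT − (15 − 2·PA/1000)) = PA + 120·OAT − 1800 + 0.24·PA = 1.24·PA + 120·OAT − 1800.
So 1.24·PA = -3720 − 120 × (-16) + 1800 = 0.
PA = 0 / 1.24 = 0 ft.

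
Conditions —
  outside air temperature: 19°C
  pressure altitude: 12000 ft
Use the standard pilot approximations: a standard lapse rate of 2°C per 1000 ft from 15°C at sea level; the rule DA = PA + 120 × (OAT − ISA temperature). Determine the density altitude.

ISA temperature at 12000 ft = 15 − 2 × (12000/1000) = -9°C.
ISA deviation = 19 − (-9) = +28°C.
Density altitude = 12000 + 120 × (28) = 12000 + (+3360) = 15360 ft.

15360 ft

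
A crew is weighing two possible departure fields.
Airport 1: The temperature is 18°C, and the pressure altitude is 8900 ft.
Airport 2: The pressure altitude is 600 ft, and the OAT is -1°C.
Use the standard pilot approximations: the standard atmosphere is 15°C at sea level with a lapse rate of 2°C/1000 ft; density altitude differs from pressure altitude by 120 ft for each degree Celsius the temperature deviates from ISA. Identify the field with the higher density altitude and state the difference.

Airport 1: ISA temp = -2.8°C, deviation +20.8°C, DA = 8900 + 120 × 20.8 = 11396 ft.
Airport 2: ISA temp = 13.8°C, deviation -14.8°C, DA = 600 + 120 × (-14.8) = -1176 ft.
Airport 1 is higher by 11396 − (-1176) = 12572 ft.

Airport 1 by 12572 ft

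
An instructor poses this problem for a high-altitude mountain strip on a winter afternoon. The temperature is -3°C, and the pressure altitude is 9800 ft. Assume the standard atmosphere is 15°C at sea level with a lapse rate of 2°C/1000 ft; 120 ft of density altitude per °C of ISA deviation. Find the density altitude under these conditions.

9992 ft

ISA temperature at 9800 ft = 15 − 2 × (9800/1000) = -4.6°C.
ISA deviation = -3 − (-4.6) = +1.6°C.
Density altitude = 9800 + 120 × (1.6) = 9800 + (+192) = 9992 ft.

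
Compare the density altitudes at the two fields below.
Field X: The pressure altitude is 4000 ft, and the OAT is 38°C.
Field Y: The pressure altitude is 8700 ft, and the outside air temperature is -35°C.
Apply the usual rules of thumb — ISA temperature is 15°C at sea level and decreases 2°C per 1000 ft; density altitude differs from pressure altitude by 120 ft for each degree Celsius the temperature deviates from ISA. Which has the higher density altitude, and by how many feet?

Field X: ISA temp = 7°C, deviation +31°C, DA = 4000 + 120 × 31 = 7720 ft.
Field Y: ISA temp = -2.4°C, deviation -32.6°C, DA = 8700 + 120 × (-32.6) = 4788 ft.
Field X is higher by 7720 − 4788 = 2932 ft.

Field X by 2932 ft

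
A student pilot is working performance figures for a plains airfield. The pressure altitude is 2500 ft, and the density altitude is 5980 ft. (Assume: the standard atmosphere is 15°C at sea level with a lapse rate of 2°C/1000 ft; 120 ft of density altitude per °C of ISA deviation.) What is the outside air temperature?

39°C

Density altitude − pressure altitude = 5980 − 2500 = +3480 ft.
At 120 ft/°C that is an ISA deviation of 3480/120 = +29°C.
ISA temperature at 2500 ft = 15 − 2 × (2500/1000) = 10°C.
OAT = ISA + deviation = 10 + (+29) = 39°C.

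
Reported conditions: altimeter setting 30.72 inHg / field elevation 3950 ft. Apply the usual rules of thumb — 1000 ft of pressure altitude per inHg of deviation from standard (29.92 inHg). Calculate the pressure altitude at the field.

3150 ft

Pressure correction = (29.92 − 30.72) × 1000 = -800 ft.
Pressure altitude = 3950 + (-800) = 3150 ft.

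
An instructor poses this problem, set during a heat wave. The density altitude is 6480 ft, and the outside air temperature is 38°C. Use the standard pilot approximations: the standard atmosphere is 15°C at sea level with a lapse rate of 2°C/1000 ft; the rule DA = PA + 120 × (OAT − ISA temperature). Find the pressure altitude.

DA = PA + 120 × (OAT − (15 − 2·PA/1000)) = PA + 120·OAT − 1800 + 0.24·PA = 1.24·PA + 120·OAT − 1800.
So 1.24·PA = 6480 − 120 × 38 + 1800 = 3720.
PA = 3720 / 1.24 = 3000 ft.

3000 ft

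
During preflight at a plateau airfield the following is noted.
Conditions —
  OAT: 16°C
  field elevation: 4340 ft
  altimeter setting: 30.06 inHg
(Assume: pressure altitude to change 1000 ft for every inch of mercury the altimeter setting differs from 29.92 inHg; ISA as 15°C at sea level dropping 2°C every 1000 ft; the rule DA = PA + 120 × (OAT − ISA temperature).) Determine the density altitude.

Pressure altitude = 4340 + (29.92 − 30.06) × 1000 = 4340 + (-140) = 4200 ft.
ISA temperature at 4200 ft = 15 − 2 × (4200/1000) = 6.6°C.
ISA deviation = 16 − 6.6 = +9.4°C.
Density altitude = 4200 + 120 × (9.4) = 5328 ft.

5328 ft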